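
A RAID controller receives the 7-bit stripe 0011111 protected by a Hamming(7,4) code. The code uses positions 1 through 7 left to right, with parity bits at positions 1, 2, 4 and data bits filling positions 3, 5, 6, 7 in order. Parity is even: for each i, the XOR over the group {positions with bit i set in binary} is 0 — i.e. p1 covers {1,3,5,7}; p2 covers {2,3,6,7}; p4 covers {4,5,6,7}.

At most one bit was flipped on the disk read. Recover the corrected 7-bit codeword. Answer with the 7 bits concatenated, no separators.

s1 (pos 1,3,5,7): 0⊕1⊕1⊕1 = 1
s2 (pos 2,3,6,7): 0⊕1⊕1⊕1 = 1
s4 (pos 4,5,6,7): 1⊕1⊕1⊕1 = 0
Syndrome s4…s1 = 011 → error at position 3.
Flip position 3: 0011111 → 0001111

0001111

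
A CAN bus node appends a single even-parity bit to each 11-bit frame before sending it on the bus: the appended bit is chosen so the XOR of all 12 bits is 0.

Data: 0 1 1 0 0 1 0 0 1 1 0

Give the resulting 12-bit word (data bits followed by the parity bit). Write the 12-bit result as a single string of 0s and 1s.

011001001101

XOR of the 11 data bits: 0⊕1⊕1⊕0⊕0⊕1⊕0⊕0⊕1⊕1⊕0 = 1
Parity bit = 1 (so all 12 bits XOR to 0).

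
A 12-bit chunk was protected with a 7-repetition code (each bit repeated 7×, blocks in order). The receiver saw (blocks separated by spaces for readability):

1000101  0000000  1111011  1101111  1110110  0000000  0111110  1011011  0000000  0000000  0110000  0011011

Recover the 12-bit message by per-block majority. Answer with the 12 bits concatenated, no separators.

001110110001

Block 1 (1000101): 3 ones → 0
Block 2 (0000000): 0 ones → 0
Block 3 (1111011): 6 ones → 1
Block 4 (1101111): 6 ones → 1
Block 5 (1110110): 5 ones → 1
Block 6 (0000000): 0 ones → 0
Block 7 (0111110): 5 ones → 1
Block 8 (1011011): 5 ones → 1
Block 9 (0000000): 0 ones → 0
Block 10 (0000000): 0 ones → 0
Block 11 (0110000): 2 ones → 0
Block 12 (0011011): 4 ones → 1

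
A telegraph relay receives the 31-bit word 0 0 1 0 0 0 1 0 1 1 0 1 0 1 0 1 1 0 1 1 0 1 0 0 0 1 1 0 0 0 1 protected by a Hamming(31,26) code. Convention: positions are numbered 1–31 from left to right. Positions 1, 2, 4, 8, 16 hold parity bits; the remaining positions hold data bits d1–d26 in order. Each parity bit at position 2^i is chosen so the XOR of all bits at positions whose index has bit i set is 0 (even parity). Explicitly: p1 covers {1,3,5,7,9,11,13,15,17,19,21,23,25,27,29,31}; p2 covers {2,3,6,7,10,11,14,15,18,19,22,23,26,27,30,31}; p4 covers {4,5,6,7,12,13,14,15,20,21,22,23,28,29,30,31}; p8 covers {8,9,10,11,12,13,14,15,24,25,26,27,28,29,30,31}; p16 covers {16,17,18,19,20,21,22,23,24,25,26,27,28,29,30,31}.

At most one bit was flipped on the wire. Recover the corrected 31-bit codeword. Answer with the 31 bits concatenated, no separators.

s1 (pos 1,3,5,7,9,11,13,15,17,19,21,23,25,27,29,31): 0⊕1⊕0⊕1⊕1⊕0⊕0⊕0⊕1⊕1⊕0⊕0⊕0⊕1⊕0⊕1 = 1
s2 (pos 2,3,6,7,10,11,14,15,18,19,22,23,26,27,30,31): 0⊕1⊕0⊕1⊕1⊕0⊕1⊕0⊕0⊕1⊕1⊕0⊕1⊕1⊕0⊕1 = 1
s4 (pos 4,5,6,7,12,13,14,15,20,21,22,23,28,29,30,31): 0⊕0⊕0⊕1⊕1⊕0⊕1⊕0⊕1⊕0⊕1⊕0⊕0⊕0⊕0⊕1 = 0
s8 (pos 8,9,10,11,12,13,14,15,24,25,26,27,28,29,30,31): 0⊕1⊕1⊕0⊕1⊕0⊕1⊕0⊕0⊕0⊕1⊕1⊕0⊕0⊕0⊕1 = 1
s16 (pos 16,17,18,19,20,21,22,23,24,25,26,27,28,29,30,31): 1⊕1⊕0⊕1⊕1⊕0⊕1⊕0⊕0⊕0⊕1⊕1⊕0⊕0⊕0⊕1 = 0
Syndrome s16…s1 = 01011 → error at position 11.
Flip position 11: 0010001011010101101101000110001 → 0010001011110101101101000110001

0010001011110101101101000110001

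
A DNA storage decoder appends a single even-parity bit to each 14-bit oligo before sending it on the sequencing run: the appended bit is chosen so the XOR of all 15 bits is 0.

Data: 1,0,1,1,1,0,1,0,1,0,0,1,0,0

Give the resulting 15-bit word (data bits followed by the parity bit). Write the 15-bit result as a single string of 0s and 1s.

101110101001001

XOR of the 14 data bits: 1⊕0⊕1⊕1⊕1⊕0⊕1⊕0⊕1⊕0⊕0⊕1⊕0⊕0 = 1
Parity bit = 1 (so all 15 bits XOR to 0).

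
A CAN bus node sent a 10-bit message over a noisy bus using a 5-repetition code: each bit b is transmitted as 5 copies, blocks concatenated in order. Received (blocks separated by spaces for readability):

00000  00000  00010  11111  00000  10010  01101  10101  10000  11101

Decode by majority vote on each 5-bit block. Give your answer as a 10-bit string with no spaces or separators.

Block 1 (00000): 0 ones → 0
Block 2 (00000): 0 ones → 0
Block 3 (00010): 1 one → 0
Block 4 (11111): 5 ones → 1
Block 5 (00000): 0 ones → 0
Block 6 (10010): 2 ones → 0
Block 7 (01101): 3 ones → 1
Block 8 (10101): 3 ones → 1
Block 9 (10000): 1 one → 0
Block 10 (11101): 4 ones → 1

0001001101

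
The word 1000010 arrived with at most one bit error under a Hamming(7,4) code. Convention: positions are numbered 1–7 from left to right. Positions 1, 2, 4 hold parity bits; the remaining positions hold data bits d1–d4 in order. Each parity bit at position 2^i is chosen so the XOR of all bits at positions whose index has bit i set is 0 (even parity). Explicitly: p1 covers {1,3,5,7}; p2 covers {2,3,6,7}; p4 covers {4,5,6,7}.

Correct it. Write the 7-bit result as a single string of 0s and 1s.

s1 (pos 1,3,5,7): 1⊕0⊕0⊕0 = 1
s2 (pos 2,3,6,7): 0⊕0⊕1⊕0 = 1
s4 (pos 4,5,6,7): 0⊕0⊕1⊕0 = 1
Syndrome s4…s1 = 111 → error at position 7.
Flip position 7: 1000010 → 1000011

1000011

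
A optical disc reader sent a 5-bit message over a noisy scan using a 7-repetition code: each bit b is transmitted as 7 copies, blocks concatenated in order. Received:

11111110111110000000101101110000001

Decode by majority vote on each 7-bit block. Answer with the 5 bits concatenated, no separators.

11010

Block 1 (1111111): 7 ones → 1
Block 2 (0111110): 5 ones → 1
Block 3 (0000001): 1 one → 0
Block 4 (0110111): 5 ones → 1
Block 5 (0000001): 1 one → 0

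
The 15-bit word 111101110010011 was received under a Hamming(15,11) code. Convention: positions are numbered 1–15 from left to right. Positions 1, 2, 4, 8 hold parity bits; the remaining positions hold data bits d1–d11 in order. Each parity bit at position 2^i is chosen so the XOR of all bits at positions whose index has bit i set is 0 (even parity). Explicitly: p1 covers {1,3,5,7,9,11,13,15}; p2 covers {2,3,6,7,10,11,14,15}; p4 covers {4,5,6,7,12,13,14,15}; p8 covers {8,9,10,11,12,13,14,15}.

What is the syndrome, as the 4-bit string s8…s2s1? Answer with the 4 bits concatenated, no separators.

0111

s1 (pos 1,3,5,7,9,11,13,15): 1⊕1⊕0⊕1⊕0⊕1⊕0⊕1 = 1
s2 (pos 2,3,6,7,10,11,14,15): 1⊕1⊕1⊕1⊕0⊕1⊕1⊕1 = 1
s4 (pos 4,5,6,7,12,13,14,15): 1⊕0⊕1⊕1⊕0⊕0⊕1⊕1 = 1
s8 (pos 8,9,10,11,12,13,14,15): 1⊕0⊕0⊕1⊕0⊕0⊕1⊕1 = 0
Syndrome s8…s1 = 0111 → error at position 7.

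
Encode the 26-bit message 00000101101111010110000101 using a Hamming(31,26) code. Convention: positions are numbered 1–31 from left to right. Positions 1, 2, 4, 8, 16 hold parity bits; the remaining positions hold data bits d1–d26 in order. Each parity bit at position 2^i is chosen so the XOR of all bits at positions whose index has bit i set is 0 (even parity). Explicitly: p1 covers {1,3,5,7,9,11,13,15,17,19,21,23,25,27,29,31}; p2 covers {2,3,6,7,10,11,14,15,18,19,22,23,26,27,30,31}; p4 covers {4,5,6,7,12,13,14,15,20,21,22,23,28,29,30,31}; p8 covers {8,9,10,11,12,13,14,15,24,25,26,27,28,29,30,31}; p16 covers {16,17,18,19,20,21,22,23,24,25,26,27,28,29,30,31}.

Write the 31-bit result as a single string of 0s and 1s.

Place data at non-parity positions: p1 p2 0 p4 0 0 0 p8 0 1 0 1 1 0 1 p16 1 1 1 0 1 0 1 1 0 0 0 0 1 0 1
p1 (pos 1,3,5,7,9,11,13,15,17,19,21,23,25,27,29,31): XOR of data positions = 0⊕0⊕0⊕0⊕0⊕1⊕1⊕1⊕1⊕1⊕1⊕0⊕0⊕1⊕1 = 0
p2 (pos 2,3,6,7,10,11,14,15,18,19,22,23,26,27,30,31): XOR of data positions = 0⊕0⊕0⊕1⊕0⊕0⊕1⊕1⊕1⊕0⊕1⊕0⊕0⊕0⊕1 = 0
p4 (pos 4,5,6,7,12,13,14,15,20,21,22,23,28,29,30,31): XOR of data positions = 0⊕0⊕0⊕1⊕1⊕0⊕1⊕0⊕1⊕0⊕1⊕0⊕1⊕0⊕1 = 1
p8 (pos 8,9,10,11,12,13,14,15,24,25,26,27,28,29,30,31): XOR of data positions = 0⊕1⊕0⊕1⊕1⊕0⊕1⊕1⊕0⊕0⊕0⊕0⊕1⊕0⊕1 = 1
p16 (pos 16,17,18,19,20,21,22,23,24,25,26,27,28,29,30,31): XOR of data positions = 1⊕1⊕1⊕0⊕1⊕0⊕1⊕1⊕0⊕0⊕0⊕0⊕1⊕0⊕1 = 0
Codeword: 0001000101011010111010110000101

0001000101011010111010110000101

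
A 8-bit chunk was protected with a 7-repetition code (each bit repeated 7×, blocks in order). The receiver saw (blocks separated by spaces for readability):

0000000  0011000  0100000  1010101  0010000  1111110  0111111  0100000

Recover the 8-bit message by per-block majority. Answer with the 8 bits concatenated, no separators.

00010110

Block 1 (0000000): 0 ones → 0
Block 2 (0011000): 2 ones → 0
Block 3 (0100000): 1 one → 0
Block 4 (1010101): 4 ones → 1
Block 5 (0010000): 1 one → 0
Block 6 (1111110): 6 ones → 1
Block 7 (0111111): 6 ones → 1
Block 8 (0100000): 1 one → 0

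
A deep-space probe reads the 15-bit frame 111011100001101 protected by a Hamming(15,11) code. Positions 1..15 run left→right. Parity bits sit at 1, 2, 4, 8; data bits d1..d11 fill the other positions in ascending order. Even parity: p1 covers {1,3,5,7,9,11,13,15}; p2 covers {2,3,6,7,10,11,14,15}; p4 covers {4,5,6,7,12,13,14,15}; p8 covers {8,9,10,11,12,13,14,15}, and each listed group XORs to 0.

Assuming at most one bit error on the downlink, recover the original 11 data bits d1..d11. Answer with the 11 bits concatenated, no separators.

s1 (pos 1,3,5,7,9,11,13,15): 1⊕1⊕1⊕1⊕0⊕0⊕1⊕1 = 0
s2 (pos 2,3,6,7,10,11,14,15): 1⊕1⊕1⊕1⊕0⊕0⊕0⊕1 = 1
s4 (pos 4,5,6,7,12,13,14,15): 0⊕1⊕1⊕1⊕1⊕1⊕0⊕1 = 0
s8 (pos 8,9,10,11,12,13,14,15): 0⊕0⊕0⊕0⊕1⊕1⊕0⊕1 = 1
Syndrome s8…s1 = 1010 → error at position 10.
Flip position 10: 111011100001101 → 111011100101101
Read data bits from positions 3,5,6,7,9,10,11,12,13,14,15: 11110101101

11110101101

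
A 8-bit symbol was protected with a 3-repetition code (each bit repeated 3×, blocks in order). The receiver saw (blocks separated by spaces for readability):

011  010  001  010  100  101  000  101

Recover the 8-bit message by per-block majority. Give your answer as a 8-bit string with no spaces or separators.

Block 1 (011): 2 ones → 1
Block 2 (010): 1 one → 0
Block 3 (001): 1 one → 0
Block 4 (010): 1 one → 0
Block 5 (100): 1 one → 0
Block 6 (101): 2 ones → 1
Block 7 (000): 0 ones → 0
Block 8 (101): 2 ones → 1

10000101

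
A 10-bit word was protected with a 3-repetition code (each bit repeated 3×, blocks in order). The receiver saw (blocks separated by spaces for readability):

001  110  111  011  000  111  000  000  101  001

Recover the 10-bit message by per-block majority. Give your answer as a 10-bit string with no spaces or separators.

Block 1 (001): 1 one → 0
Block 2 (110): 2 ones → 1
Block 3 (111): 3 ones → 1
Block 4 (011): 2 ones → 1
Block 5 (000): 0 ones → 0
Block 6 (111): 3 ones → 1
Block 7 (000): 0 ones → 0
Block 8 (000): 0 ones → 0
Block 9 (101): 2 ones → 1
Block 10 (001): 1 one → 0

0111010010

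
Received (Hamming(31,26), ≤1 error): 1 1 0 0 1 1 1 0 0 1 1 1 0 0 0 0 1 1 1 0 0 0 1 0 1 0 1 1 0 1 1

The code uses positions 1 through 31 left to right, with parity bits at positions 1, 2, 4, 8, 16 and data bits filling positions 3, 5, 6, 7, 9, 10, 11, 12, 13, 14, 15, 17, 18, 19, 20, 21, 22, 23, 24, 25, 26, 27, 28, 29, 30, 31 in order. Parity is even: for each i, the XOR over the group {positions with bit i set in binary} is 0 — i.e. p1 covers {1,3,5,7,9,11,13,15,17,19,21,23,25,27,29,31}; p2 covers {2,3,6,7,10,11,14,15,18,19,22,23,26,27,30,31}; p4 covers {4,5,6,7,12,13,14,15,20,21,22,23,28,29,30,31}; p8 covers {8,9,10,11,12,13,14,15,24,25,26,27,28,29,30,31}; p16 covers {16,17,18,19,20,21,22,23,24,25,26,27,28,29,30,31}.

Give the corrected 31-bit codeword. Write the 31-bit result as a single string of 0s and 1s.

s1 (pos 1,3,5,7,9,11,13,15,17,19,21,23,25,27,29,31): 1⊕0⊕1⊕1⊕0⊕1⊕0⊕0⊕1⊕1⊕0⊕1⊕1⊕1⊕0⊕1 = 0
s2 (pos 2,3,6,7,10,11,14,15,18,19,22,23,26,27,30,31): 1⊕0⊕1⊕1⊕1⊕1⊕0⊕0⊕1⊕1⊕0⊕1⊕0⊕1⊕1⊕1 = 1
s4 (pos 4,5,6,7,12,13,14,15,20,21,22,23,28,29,30,31): 0⊕1⊕1⊕1⊕1⊕0⊕0⊕0⊕0⊕0⊕0⊕1⊕1⊕0⊕1⊕1 = 0
s8 (pos 8,9,10,11,12,13,14,15,24,25,26,27,28,29,30,31): 0⊕0⊕1⊕1⊕1⊕0⊕0⊕0⊕0⊕1⊕0⊕1⊕1⊕0⊕1⊕1 = 0
s16 (pos 16,17,18,19,20,21,22,23,24,25,26,27,28,29,30,31): 0⊕1⊕1⊕1⊕0⊕0⊕0⊕1⊕0⊕1⊕0⊕1⊕1⊕0⊕1⊕1 = 1
Syndrome s16…s1 = 10010 → error at position 18.
Flip position 18: 1100111001110000111000101011011 → 1100111001110000101000101011011

1100111001110000101000101011011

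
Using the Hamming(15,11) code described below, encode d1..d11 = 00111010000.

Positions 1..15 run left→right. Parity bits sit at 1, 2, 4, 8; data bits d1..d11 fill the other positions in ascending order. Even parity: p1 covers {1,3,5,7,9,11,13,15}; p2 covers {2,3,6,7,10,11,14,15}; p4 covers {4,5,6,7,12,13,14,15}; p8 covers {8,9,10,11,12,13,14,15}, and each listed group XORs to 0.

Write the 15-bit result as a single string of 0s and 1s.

Place data at non-parity positions: p1 p2 0 p4 0 1 1 p8 1 0 1 0 0 0 0
p1 (pos 1,3,5,7,9,11,13,15): XOR of data positions = 0⊕0⊕1⊕1⊕1⊕0⊕0 = 1
p2 (pos 2,3,6,7,10,11,14,15): XOR of data positions = 0⊕1⊕1⊕0⊕1⊕0⊕0 = 1
p4 (pos 4,5,6,7,12,13,14,15): XOR of data positions = 0⊕1⊕1⊕0⊕0⊕0⊕0 = 0
p8 (pos 8,9,10,11,12,13,14,15): XOR of data positions = 1⊕0⊕1⊕0⊕0⊕0⊕0 = 0
Codeword: 110001101010000

110001101010000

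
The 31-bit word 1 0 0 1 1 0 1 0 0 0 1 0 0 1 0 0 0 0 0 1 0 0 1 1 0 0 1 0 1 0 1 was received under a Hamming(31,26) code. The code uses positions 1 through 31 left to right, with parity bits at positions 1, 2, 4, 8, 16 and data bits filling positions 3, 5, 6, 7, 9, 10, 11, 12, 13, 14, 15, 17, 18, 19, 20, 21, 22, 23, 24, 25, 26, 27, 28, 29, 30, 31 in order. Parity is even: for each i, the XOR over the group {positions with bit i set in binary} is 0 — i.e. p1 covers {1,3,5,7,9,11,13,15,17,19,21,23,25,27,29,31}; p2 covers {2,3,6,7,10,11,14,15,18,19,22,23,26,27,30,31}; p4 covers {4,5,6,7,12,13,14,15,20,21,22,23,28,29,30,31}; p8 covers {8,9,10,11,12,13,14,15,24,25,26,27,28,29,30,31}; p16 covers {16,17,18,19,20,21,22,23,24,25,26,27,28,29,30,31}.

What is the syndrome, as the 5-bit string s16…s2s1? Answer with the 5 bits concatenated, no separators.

s1 (pos 1,3,5,7,9,11,13,15,17,19,21,23,25,27,29,31): 1⊕0⊕1⊕1⊕0⊕1⊕0⊕0⊕0⊕0⊕0⊕1⊕0⊕1⊕1⊕1 = 0
s2 (pos 2,3,6,7,10,11,14,15,18,19,22,23,26,27,30,31): 0⊕0⊕0⊕1⊕0⊕1⊕1⊕0⊕0⊕0⊕0⊕1⊕0⊕1⊕0⊕1 = 0
s4 (pos 4,5,6,7,12,13,14,15,20,21,22,23,28,29,30,31): 1⊕1⊕0⊕1⊕0⊕0⊕1⊕0⊕1⊕0⊕0⊕1⊕0⊕1⊕0⊕1 = 0
s8 (pos 8,9,10,11,12,13,14,15,24,25,26,27,28,29,30,31): 0⊕0⊕0⊕1⊕0⊕0⊕1⊕0⊕1⊕0⊕0⊕1⊕0⊕1⊕0⊕1 = 0
s16 (pos 16,17,18,19,20,21,22,23,24,25,26,27,28,29,30,31): 0⊕0⊕0⊕0⊕1⊕0⊕0⊕1⊕1⊕0⊕0⊕1⊕0⊕1⊕0⊕1 = 0
Syndrome s16…s1 = 00000 → no error.

00000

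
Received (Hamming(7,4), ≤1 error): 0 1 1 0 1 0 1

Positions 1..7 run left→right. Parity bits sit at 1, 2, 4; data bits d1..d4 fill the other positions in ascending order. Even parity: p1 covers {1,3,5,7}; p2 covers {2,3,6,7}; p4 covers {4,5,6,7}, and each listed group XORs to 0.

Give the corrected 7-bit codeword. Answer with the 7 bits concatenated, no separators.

0100101

s1 (pos 1,3,5,7): 0⊕1⊕1⊕1 = 1
s2 (pos 2,3,6,7): 1⊕1⊕0⊕1 = 1
s4 (pos 4,5,6,7): 0⊕1⊕0⊕1 = 0
Syndrome s4…s1 = 011 → error at position 3.
Flip position 3: 0110101 → 0100101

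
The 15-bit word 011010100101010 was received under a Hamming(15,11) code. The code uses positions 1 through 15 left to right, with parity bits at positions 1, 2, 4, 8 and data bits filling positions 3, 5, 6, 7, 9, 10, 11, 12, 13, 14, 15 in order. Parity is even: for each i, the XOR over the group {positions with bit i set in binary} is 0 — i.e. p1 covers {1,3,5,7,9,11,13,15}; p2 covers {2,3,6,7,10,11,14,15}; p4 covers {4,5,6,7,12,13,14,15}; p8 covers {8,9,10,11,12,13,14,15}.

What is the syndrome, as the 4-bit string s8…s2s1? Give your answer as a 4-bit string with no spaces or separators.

1011

s1 (pos 1,3,5,7,9,11,13,15): 0⊕1⊕1⊕1⊕0⊕0⊕0⊕0 = 1
s2 (pos 2,3,6,7,10,11,14,15): 1⊕1⊕0⊕1⊕1⊕0⊕1⊕0 = 1
s4 (pos 4,5,6,7,12,13,14,15): 0⊕1⊕0⊕1⊕1⊕0⊕1⊕0 = 0
s8 (pos 8,9,10,11,12,13,14,15): 0⊕0⊕1⊕0⊕1⊕0⊕1⊕0 = 1
Syndrome s8…s1 = 1011 → error at position 11.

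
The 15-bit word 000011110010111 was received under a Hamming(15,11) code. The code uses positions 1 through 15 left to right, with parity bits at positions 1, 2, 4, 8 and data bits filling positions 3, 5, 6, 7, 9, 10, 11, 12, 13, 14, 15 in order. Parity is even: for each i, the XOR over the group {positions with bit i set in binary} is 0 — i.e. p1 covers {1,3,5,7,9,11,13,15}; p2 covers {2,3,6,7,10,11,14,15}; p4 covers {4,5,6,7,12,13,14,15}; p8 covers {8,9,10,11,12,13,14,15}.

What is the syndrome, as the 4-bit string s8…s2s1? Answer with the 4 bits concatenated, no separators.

s1 (pos 1,3,5,7,9,11,13,15): 0⊕0⊕1⊕1⊕0⊕1⊕1⊕1 = 1
s2 (pos 2,3,6,7,10,11,14,15): 0⊕0⊕1⊕1⊕0⊕1⊕1⊕1 = 1
s4 (pos 4,5,6,7,12,13,14,15): 0⊕1⊕1⊕1⊕0⊕1⊕1⊕1 = 0
s8 (pos 8,9,10,11,12,13,14,15): 1⊕0⊕0⊕1⊕0⊕1⊕1⊕1 = 1
Syndrome s8…s1 = 1011 → error at position 11.

1011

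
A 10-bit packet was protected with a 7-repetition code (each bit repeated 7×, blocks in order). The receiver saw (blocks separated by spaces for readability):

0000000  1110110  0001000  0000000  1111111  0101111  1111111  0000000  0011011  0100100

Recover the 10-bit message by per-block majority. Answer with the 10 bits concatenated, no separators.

Block 1 (0000000): 0 ones → 0
Block 2 (1110110): 5 ones → 1
Block 3 (0001000): 1 one → 0
Block 4 (0000000): 0 ones → 0
Block 5 (1111111): 7 ones → 1
Block 6 (0101111): 5 ones → 1
Block 7 (1111111): 7 ones → 1
Block 8 (0000000): 0 ones → 0
Block 9 (0011011): 4 ones → 1
Block 10 (0100100): 2 ones → 0

0100111010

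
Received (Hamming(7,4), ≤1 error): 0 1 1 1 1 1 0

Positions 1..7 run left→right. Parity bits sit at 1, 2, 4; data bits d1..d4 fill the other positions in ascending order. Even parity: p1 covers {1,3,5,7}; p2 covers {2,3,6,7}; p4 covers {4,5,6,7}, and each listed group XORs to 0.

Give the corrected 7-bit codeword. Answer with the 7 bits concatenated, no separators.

0111100

s1 (pos 1,3,5,7): 0⊕1⊕1⊕0 = 0
s2 (pos 2,3,6,7): 1⊕1⊕1⊕0 = 1
s4 (pos 4,5,6,7): 1⊕1⊕1⊕0 = 1
Syndrome s4…s1 = 110 → error at position 6.
Flip position 6: 0111110 → 0111100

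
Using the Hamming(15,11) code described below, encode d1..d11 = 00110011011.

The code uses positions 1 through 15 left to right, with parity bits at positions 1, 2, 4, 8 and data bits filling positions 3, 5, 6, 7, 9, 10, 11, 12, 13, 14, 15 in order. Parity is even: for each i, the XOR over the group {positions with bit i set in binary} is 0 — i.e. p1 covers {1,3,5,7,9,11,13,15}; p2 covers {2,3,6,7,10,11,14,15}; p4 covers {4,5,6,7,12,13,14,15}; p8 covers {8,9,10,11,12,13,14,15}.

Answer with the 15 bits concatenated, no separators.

Place data at non-parity positions: p1 p2 0 p4 0 1 1 p8 0 0 1 1 0 1 1
p1 (pos 1,3,5,7,9,11,13,15): XOR of data positions = 0⊕0⊕1⊕0⊕1⊕0⊕1 = 1
p2 (pos 2,3,6,7,10,11,14,15): XOR of data positions = 0⊕1⊕1⊕0⊕1⊕1⊕1 = 1
p4 (pos 4,5,6,7,12,13,14,15): XOR of data positions = 0⊕1⊕1⊕1⊕0⊕1⊕1 = 1
p8 (pos 8,9,10,11,12,13,14,15): XOR of data positions = 0⊕0⊕1⊕1⊕0⊕1⊕1 = 0
Codeword: 110101100011011

110101100011011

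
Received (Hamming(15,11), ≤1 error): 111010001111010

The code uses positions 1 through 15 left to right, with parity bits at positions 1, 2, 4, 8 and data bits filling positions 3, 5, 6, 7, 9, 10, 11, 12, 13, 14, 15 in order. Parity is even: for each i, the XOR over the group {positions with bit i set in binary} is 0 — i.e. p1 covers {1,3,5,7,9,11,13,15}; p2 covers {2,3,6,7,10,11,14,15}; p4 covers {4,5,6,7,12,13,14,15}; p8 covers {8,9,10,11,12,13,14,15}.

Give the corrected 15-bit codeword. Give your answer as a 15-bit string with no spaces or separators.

111010001111011

s1 (pos 1,3,5,7,9,11,13,15): 1⊕1⊕1⊕0⊕1⊕1⊕0⊕0 = 1
s2 (pos 2,3,6,7,10,11,14,15): 1⊕1⊕0⊕0⊕1⊕1⊕1⊕0 = 1
s4 (pos 4,5,6,7,12,13,14,15): 0⊕1⊕0⊕0⊕1⊕0⊕1⊕0 = 1
s8 (pos 8,9,10,11,12,13,14,15): 0⊕1⊕1⊕1⊕1⊕0⊕1⊕0 = 1
Syndrome s8…s1 = 1111 → error at position 15.
Flip position 15: 111010001111010 → 111010001111011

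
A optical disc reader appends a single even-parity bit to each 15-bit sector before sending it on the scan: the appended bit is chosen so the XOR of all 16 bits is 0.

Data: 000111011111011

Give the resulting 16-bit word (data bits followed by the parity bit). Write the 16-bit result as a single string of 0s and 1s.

XOR of the 15 data bits: 0⊕0⊕0⊕1⊕1⊕1⊕0⊕1⊕1⊕1⊕1⊕1⊕0⊕1⊕1 = 0
Parity bit = 0 (so all 16 bits XOR to 0).

0001110111110110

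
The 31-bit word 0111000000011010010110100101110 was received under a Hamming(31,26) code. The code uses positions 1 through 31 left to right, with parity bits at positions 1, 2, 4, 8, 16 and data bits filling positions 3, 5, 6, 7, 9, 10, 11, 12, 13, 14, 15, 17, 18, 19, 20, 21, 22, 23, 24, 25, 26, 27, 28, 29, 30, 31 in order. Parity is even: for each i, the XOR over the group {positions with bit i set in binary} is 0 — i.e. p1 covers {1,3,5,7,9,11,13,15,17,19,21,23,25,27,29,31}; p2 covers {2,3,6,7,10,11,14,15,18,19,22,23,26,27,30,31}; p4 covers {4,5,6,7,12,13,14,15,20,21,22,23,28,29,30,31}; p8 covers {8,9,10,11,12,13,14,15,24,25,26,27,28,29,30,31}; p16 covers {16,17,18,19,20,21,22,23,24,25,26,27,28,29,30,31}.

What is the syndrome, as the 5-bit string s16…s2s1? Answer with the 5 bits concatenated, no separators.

s1 (pos 1,3,5,7,9,11,13,15,17,19,21,23,25,27,29,31): 0⊕1⊕0⊕0⊕0⊕0⊕1⊕1⊕0⊕0⊕1⊕1⊕0⊕0⊕1⊕0 = 0
s2 (pos 2,3,6,7,10,11,14,15,18,19,22,23,26,27,30,31): 1⊕1⊕0⊕0⊕0⊕0⊕0⊕1⊕1⊕0⊕0⊕1⊕1⊕0⊕1⊕0 = 1
s4 (pos 4,5,6,7,12,13,14,15,20,21,22,23,28,29,30,31): 1⊕0⊕0⊕0⊕1⊕1⊕0⊕1⊕1⊕1⊕0⊕1⊕1⊕1⊕1⊕0 = 0
s8 (pos 8,9,10,11,12,13,14,15,24,25,26,27,28,29,30,31): 0⊕0⊕0⊕0⊕1⊕1⊕0⊕1⊕0⊕0⊕1⊕0⊕1⊕1⊕1⊕0 = 1
s16 (pos 16,17,18,19,20,21,22,23,24,25,26,27,28,29,30,31): 0⊕0⊕1⊕0⊕1⊕1⊕0⊕1⊕0⊕0⊕1⊕0⊕1⊕1⊕1⊕0 = 0
Syndrome s16…s1 = 01010 → error at position 10.

01010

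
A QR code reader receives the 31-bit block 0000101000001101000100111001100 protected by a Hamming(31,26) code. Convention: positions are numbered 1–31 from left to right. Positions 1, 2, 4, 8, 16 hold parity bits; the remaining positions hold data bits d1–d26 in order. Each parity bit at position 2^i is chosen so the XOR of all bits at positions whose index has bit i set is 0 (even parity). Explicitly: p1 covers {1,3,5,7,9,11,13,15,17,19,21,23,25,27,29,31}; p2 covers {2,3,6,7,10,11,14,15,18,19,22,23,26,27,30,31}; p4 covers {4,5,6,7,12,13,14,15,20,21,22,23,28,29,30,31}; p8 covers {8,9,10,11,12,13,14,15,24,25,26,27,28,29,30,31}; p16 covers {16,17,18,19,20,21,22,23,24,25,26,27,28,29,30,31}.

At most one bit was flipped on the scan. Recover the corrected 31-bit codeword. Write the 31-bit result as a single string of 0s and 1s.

s1 (pos 1,3,5,7,9,11,13,15,17,19,21,23,25,27,29,31): 0⊕0⊕1⊕1⊕0⊕0⊕1⊕0⊕0⊕0⊕0⊕1⊕1⊕0⊕1⊕0 = 0
s2 (pos 2,3,6,7,10,11,14,15,18,19,22,23,26,27,30,31): 0⊕0⊕0⊕1⊕0⊕0⊕1⊕0⊕0⊕0⊕0⊕1⊕0⊕0⊕0⊕0 = 1
s4 (pos 4,5,6,7,12,13,14,15,20,21,22,23,28,29,30,31): 0⊕1⊕0⊕1⊕0⊕1⊕1⊕0⊕1⊕0⊕0⊕1⊕1⊕1⊕0⊕0 = 0
s8 (pos 8,9,10,11,12,13,14,15,24,25,26,27,28,29,30,31): 0⊕0⊕0⊕0⊕0⊕1⊕1⊕0⊕1⊕1⊕0⊕0⊕1⊕1⊕0⊕0 = 0
s16 (pos 16,17,18,19,20,21,22,23,24,25,26,27,28,29,30,31): 1⊕0⊕0⊕0⊕1⊕0⊕0⊕1⊕1⊕1⊕0⊕0⊕1⊕1⊕0⊕0 = 1
Syndrome s16…s1 = 10010 → error at position 18.
Flip position 18: 0000101000001101000100111001100 → 0000101000001101010100111001100

0000101000001101010100111001100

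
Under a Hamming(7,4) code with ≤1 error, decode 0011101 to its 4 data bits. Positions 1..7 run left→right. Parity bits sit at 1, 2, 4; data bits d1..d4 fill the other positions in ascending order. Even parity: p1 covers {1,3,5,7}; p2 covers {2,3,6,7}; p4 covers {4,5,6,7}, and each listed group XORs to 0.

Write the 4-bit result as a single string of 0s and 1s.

1001

s1 (pos 1,3,5,7): 0⊕1⊕1⊕1 = 1
s2 (pos 2,3,6,7): 0⊕1⊕0⊕1 = 0
s4 (pos 4,5,6,7): 1⊕1⊕0⊕1 = 1
Syndrome s4…s1 = 101 → error at position 5.
Flip position 5: 0011101 → 0011001
Read data bits from positions 3,5,6,7: 1001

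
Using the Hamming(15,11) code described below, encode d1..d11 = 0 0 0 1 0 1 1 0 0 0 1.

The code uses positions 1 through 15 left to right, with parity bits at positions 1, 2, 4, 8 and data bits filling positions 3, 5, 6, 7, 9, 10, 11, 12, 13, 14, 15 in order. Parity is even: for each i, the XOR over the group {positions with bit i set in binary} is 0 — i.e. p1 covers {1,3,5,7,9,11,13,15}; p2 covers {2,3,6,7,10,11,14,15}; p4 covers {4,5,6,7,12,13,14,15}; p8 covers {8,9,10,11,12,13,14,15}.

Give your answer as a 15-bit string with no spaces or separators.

Place data at non-parity positions: p1 p2 0 p4 0 0 1 p8 0 1 1 0 0 0 1
p1 (pos 1,3,5,7,9,11,13,15): XOR of data positions = 0⊕0⊕1⊕0⊕1⊕0⊕1 = 1
p2 (pos 2,3,6,7,10,11,14,15): XOR of data positions = 0⊕0⊕1⊕1⊕1⊕0⊕1 = 0
p4 (pos 4,5,6,7,12,13,14,15): XOR of data positions = 0⊕0⊕1⊕0⊕0⊕0⊕1 = 0
p8 (pos 8,9,10,11,12,13,14,15): XOR of data positions = 0⊕1⊕1⊕0⊕0⊕0⊕1 = 1
Codeword: 100000110110001

100000110110001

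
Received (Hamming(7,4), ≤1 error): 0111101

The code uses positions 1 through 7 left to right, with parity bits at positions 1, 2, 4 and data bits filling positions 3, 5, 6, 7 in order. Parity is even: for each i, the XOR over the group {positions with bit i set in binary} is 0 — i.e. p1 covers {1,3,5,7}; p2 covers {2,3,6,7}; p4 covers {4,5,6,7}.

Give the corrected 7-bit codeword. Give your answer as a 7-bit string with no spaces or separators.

0111100

s1 (pos 1,3,5,7): 0⊕1⊕1⊕1 = 1
s2 (pos 2,3,6,7): 1⊕1⊕0⊕1 = 1
s4 (pos 4,5,6,7): 1⊕1⊕0⊕1 = 1
Syndrome s4…s1 = 111 → error at position 7.
Flip position 7: 0111101 → 0111100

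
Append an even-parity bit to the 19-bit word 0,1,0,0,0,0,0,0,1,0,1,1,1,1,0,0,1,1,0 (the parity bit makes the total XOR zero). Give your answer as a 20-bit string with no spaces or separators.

XOR of the 19 data bits: 0⊕1⊕0⊕0⊕0⊕0⊕0⊕0⊕1⊕0⊕1⊕1⊕1⊕1⊕0⊕0⊕1⊕1⊕0 = 0
Parity bit = 0 (so all 20 bits XOR to 0).

01000000101111001100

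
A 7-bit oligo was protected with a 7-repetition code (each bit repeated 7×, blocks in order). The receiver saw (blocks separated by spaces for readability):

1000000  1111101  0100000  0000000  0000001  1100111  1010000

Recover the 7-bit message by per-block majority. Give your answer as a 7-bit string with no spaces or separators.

Block 1 (1000000): 1 one → 0
Block 2 (1111101): 6 ones → 1
Block 3 (0100000): 1 one → 0
Block 4 (0000000): 0 ones → 0
Block 5 (0000001): 1 one → 0
Block 6 (1100111): 5 ones → 1
Block 7 (1010000): 2 ones → 0

0100010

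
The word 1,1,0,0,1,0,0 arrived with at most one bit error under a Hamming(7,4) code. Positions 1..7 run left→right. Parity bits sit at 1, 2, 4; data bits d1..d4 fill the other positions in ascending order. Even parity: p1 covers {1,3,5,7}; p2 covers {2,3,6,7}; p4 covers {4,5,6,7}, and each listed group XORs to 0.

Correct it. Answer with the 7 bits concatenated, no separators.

1100110

s1 (pos 1,3,5,7): 1⊕0⊕1⊕0 = 0
s2 (pos 2,3,6,7): 1⊕0⊕0⊕0 = 1
s4 (pos 4,5,6,7): 0⊕1⊕0⊕0 = 1
Syndrome s4…s1 = 110 → error at position 6.
Flip position 6: 1100100 → 1100110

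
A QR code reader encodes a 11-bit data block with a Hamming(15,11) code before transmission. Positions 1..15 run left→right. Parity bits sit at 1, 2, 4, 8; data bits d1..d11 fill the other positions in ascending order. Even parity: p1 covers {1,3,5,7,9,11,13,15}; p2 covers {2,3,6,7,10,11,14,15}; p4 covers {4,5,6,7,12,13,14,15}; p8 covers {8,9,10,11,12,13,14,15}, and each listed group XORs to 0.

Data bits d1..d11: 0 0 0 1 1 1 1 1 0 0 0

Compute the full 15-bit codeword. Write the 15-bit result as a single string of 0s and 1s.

110000101111000

Place data at non-parity positions: p1 p2 0 p4 0 0 1 p8 1 1 1 1 0 0 0
p1 (pos 1,3,5,7,9,11,13,15): XOR of data positions = 0⊕0⊕1⊕1⊕1⊕0⊕0 = 1
p2 (pos 2,3,6,7,10,11,14,15): XOR of data positions = 0⊕0⊕1⊕1⊕1⊕0⊕0 = 1
p4 (pos 4,5,6,7,12,13,14,15): XOR of data positions = 0⊕0⊕1⊕1⊕0⊕0⊕0 = 0
p8 (pos 8,9,10,11,12,13,14,15): XOR of data positions = 1⊕1⊕1⊕1⊕0⊕0⊕0 = 0
Codeword: 110000101111000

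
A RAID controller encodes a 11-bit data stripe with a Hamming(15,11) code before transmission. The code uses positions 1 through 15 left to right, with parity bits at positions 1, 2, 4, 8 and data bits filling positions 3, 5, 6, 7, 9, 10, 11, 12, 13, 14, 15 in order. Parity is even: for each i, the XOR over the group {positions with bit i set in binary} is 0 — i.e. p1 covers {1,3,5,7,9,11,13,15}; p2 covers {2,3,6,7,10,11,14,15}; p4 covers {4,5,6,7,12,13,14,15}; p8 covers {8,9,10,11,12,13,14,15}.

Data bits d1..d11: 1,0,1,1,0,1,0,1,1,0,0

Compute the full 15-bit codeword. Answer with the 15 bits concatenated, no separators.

Place data at non-parity positions: p1 p2 1 p4 0 1 1 p8 0 1 0 1 1 0 0
p1 (pos 1,3,5,7,9,11,13,15): XOR of data positions = 1⊕0⊕1⊕0⊕0⊕1⊕0 = 1
p2 (pos 2,3,6,7,10,11,14,15): XOR of data positions = 1⊕1⊕1⊕1⊕0⊕0⊕0 = 0
p4 (pos 4,5,6,7,12,13,14,15): XOR of data positions = 0⊕1⊕1⊕1⊕1⊕0⊕0 = 0
p8 (pos 8,9,10,11,12,13,14,15): XOR of data positions = 0⊕1⊕0⊕1⊕1⊕0⊕0 = 1
Codeword: 101001110101100

101001110101100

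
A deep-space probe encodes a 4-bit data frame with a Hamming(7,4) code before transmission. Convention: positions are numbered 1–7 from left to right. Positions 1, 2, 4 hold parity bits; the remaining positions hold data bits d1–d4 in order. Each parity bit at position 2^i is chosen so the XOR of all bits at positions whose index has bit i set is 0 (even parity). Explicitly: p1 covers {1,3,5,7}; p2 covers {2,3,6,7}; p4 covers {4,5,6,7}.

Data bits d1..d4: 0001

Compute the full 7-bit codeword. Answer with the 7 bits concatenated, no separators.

1101001

Place data at non-parity positions: p1 p2 0 p4 0 0 1
p1 (pos 1,3,5,7): XOR of data positions = 0⊕0⊕1 = 1
p2 (pos 2,3,6,7): XOR of data positions = 0⊕0⊕1 = 1
p4 (pos 4,5,6,7): XOR of data positions = 0⊕0⊕1 = 1
Codeword: 1101001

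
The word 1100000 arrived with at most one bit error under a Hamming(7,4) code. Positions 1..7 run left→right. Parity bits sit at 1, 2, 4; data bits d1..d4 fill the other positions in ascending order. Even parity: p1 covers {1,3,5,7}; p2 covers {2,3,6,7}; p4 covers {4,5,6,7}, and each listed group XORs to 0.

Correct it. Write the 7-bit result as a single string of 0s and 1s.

s1 (pos 1,3,5,7): 1⊕0⊕0⊕0 = 1
s2 (pos 2,3,6,7): 1⊕0⊕0⊕0 = 1
s4 (pos 4,5,6,7): 0⊕0⊕0⊕0 = 0
Syndrome s4…s1 = 011 → error at position 3.
Flip position 3: 1100000 → 1110000

1110000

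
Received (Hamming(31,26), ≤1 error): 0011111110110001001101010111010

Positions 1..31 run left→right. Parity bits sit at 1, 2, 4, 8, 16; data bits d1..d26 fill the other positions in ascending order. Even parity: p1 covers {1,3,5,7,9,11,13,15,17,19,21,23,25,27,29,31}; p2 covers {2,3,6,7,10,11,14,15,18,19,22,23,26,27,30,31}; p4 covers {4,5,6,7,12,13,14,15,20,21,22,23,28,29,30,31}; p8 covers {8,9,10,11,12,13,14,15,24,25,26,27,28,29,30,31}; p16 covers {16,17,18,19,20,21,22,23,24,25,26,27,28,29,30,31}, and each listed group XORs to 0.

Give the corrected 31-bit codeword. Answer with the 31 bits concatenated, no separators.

0011111110110001001101010111011

s1 (pos 1,3,5,7,9,11,13,15,17,19,21,23,25,27,29,31): 0⊕1⊕1⊕1⊕1⊕1⊕0⊕0⊕0⊕1⊕0⊕0⊕0⊕1⊕0⊕0 = 1
s2 (pos 2,3,6,7,10,11,14,15,18,19,22,23,26,27,30,31): 0⊕1⊕1⊕1⊕0⊕1⊕0⊕0⊕0⊕1⊕1⊕0⊕1⊕1⊕1⊕0 = 1
s4 (pos 4,5,6,7,12,13,14,15,20,21,22,23,28,29,30,31): 1⊕1⊕1⊕1⊕1⊕0⊕0⊕0⊕1⊕0⊕1⊕0⊕1⊕0⊕1⊕0 = 1
s8 (pos 8,9,10,11,12,13,14,15,24,25,26,27,28,29,30,31): 1⊕1⊕0⊕1⊕1⊕0⊕0⊕0⊕1⊕0⊕1⊕1⊕1⊕0⊕1⊕0 = 1
s16 (pos 16,17,18,19,20,21,22,23,24,25,26,27,28,29,30,31): 1⊕0⊕0⊕1⊕1⊕0⊕1⊕0⊕1⊕0⊕1⊕1⊕1⊕0⊕1⊕0 = 1
Syndrome s16…s1 = 11111 → error at position 31.
Flip position 31: 0011111110110001001101010111010 → 0011111110110001001101010111011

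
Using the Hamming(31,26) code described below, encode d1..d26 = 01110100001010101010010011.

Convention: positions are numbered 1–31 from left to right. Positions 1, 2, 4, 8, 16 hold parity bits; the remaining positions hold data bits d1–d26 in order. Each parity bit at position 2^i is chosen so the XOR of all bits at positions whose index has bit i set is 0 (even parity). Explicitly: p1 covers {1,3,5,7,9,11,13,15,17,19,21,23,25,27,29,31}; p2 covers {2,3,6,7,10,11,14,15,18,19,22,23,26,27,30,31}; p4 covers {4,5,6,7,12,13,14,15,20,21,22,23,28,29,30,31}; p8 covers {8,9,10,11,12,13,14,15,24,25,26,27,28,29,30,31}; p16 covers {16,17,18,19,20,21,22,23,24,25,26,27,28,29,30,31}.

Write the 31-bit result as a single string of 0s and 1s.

1100111001000011010101010010011

Place data at non-parity positions: p1 p2 0 p4 1 1 1 p8 0 1 0 0 0 0 1 p16 0 1 0 1 0 1 0 1 0 0 1 0 0 1 1
p1 (pos 1,3,5,7,9,11,13,15,17,19,21,23,25,27,29,31): XOR of data positions = 0⊕1⊕1⊕0⊕0⊕0⊕1⊕0⊕0⊕0⊕0⊕0⊕1⊕0⊕1 = 1
p2 (pos 2,3,6,7,10,11,14,15,18,19,22,23,26,27,30,31): XOR of data positions = 0⊕1⊕1⊕1⊕0⊕0⊕1⊕1⊕0⊕1⊕0⊕0⊕1⊕1⊕1 = 1
p4 (pos 4,5,6,7,12,13,14,15,20,21,22,23,28,29,30,31): XOR of data positions = 1⊕1⊕1⊕0⊕0⊕0⊕1⊕1⊕0⊕1⊕0⊕0⊕0⊕1⊕1 = 0
p8 (pos 8,9,10,11,12,13,14,15,24,25,26,27,28,29,30,31): XOR of data positions = 0⊕1⊕0⊕0⊕0⊕0⊕1⊕1⊕0⊕0⊕1⊕0⊕0⊕1⊕1 = 0
p16 (pos 16,17,18,19,20,21,22,23,24,25,26,27,28,29,30,31): XOR of data positions = 0⊕1⊕0⊕1⊕0⊕1⊕0⊕1⊕0⊕0⊕1⊕0⊕0⊕1⊕1 = 1
Codeword: 1100111001000011010101010010011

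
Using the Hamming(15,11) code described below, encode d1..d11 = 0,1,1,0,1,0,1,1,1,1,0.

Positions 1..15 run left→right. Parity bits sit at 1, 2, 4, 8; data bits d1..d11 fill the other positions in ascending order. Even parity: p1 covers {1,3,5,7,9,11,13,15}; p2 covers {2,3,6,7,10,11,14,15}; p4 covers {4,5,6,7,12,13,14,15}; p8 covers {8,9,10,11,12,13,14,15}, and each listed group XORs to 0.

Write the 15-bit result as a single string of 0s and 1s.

Place data at non-parity positions: p1 p2 0 p4 1 1 0 p8 1 0 1 1 1 1 0
p1 (pos 1,3,5,7,9,11,13,15): XOR of data positions = 0⊕1⊕0⊕1⊕1⊕1⊕0 = 0
p2 (pos 2,3,6,7,10,11,14,15): XOR of data positions = 0⊕1⊕0⊕0⊕1⊕1⊕0 = 1
p4 (pos 4,5,6,7,12,13,14,15): XOR of data positions = 1⊕1⊕0⊕1⊕1⊕1⊕0 = 1
p8 (pos 8,9,10,11,12,13,14,15): XOR of data positions = 1⊕0⊕1⊕1⊕1⊕1⊕0 = 1
Codeword: 010111011011110

010111011011110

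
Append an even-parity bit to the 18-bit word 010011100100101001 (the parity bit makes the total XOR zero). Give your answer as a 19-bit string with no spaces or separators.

0100111001001010010

XOR of the 18 data bits: 0⊕1⊕0⊕0⊕1⊕1⊕1⊕0⊕0⊕1⊕0⊕0⊕1⊕0⊕1⊕0⊕0⊕1 = 0
Parity bit = 0 (so all 19 bits XOR to 0).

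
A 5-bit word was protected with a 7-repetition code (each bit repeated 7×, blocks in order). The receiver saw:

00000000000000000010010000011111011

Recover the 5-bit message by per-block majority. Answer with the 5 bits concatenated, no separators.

Block 1 (0000000): 0 ones → 0
Block 2 (0000000): 0 ones → 0
Block 3 (0000100): 1 one → 0
Block 4 (1000001): 2 ones → 0
Block 5 (1111011): 6 ones → 1

00001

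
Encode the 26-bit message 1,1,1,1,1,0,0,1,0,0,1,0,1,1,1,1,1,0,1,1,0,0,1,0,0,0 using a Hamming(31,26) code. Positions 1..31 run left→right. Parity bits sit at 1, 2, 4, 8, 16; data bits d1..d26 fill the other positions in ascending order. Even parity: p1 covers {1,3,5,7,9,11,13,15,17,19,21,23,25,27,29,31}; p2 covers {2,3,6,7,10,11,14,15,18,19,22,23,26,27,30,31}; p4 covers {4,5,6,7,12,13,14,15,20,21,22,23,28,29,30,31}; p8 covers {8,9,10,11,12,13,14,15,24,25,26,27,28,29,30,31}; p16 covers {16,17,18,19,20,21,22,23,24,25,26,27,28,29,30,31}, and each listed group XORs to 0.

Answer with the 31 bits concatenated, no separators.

0111111010010010011111011001000

Place data at non-parity positions: p1 p2 1 p4 1 1 1 p8 1 0 0 1 0 0 1 p16 0 1 1 1 1 1 0 1 1 0 0 1 0 0 0
p1 (pos 1,3,5,7,9,11,13,15,17,19,21,23,25,27,29,31): XOR of data positions = 1⊕1⊕1⊕1⊕0⊕0⊕1⊕0⊕1⊕1⊕0⊕1⊕0⊕0⊕0 = 0
p2 (pos 2,3,6,7,10,11,14,15,18,19,22,23,26,27,30,31): XOR of data positions = 1⊕1⊕1⊕0⊕0⊕0⊕1⊕1⊕1⊕1⊕0⊕0⊕0⊕0⊕0 = 1
p4 (pos 4,5,6,7,12,13,14,15,20,21,22,23,28,29,30,31): XOR of data positions = 1⊕1⊕1⊕1⊕0⊕0⊕1⊕1⊕1⊕1⊕0⊕1⊕0⊕0⊕0 = 1
p8 (pos 8,9,10,11,12,13,14,15,24,25,26,27,28,29,30,31): XOR of data positions = 1⊕0⊕0⊕1⊕0⊕0⊕1⊕1⊕1⊕0⊕0⊕1⊕0⊕0⊕0 = 0
p16 (pos 16,17,18,19,20,21,22,23,24,25,26,27,28,29,30,31): XOR of data positions = 0⊕1⊕1⊕1⊕1⊕1⊕0⊕1⊕1⊕0⊕0⊕1⊕0⊕0⊕0 = 0
Codeword: 0111111010010010011111011001000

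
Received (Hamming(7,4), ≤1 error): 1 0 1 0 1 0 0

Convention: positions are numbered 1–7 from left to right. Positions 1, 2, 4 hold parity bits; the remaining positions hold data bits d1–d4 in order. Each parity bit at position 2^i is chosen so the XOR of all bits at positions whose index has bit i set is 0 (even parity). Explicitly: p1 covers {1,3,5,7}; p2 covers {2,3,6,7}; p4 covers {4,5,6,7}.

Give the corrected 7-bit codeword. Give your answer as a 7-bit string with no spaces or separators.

s1 (pos 1,3,5,7): 1⊕1⊕1⊕0 = 1
s2 (pos 2,3,6,7): 0⊕1⊕0⊕0 = 1
s4 (pos 4,5,6,7): 0⊕1⊕0⊕0 = 1
Syndrome s4…s1 = 111 → error at position 7.
Flip position 7: 1010100 → 1010101

1010101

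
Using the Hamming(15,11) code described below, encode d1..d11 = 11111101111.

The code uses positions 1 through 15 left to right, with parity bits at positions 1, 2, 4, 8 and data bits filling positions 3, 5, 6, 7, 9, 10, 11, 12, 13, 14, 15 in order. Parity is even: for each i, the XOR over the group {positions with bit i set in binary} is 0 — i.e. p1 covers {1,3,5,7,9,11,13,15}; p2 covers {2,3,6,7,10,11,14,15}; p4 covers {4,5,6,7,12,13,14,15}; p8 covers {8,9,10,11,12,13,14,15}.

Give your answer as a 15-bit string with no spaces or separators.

001111101101111

Place data at non-parity positions: p1 p2 1 p4 1 1 1 p8 1 1 0 1 1 1 1
p1 (pos 1,3,5,7,9,11,13,15): XOR of data positions = 1⊕1⊕1⊕1⊕0⊕1⊕1 = 0
p2 (pos 2,3,6,7,10,11,14,15): XOR of data positions = 1⊕1⊕1⊕1⊕0⊕1⊕1 = 0
p4 (pos 4,5,6,7,12,13,14,15): XOR of data positions = 1⊕1⊕1⊕1⊕1⊕1⊕1 = 1
p8 (pos 8,9,10,11,12,13,14,15): XOR of data positions = 1⊕1⊕0⊕1⊕1⊕1⊕1 = 0
Codeword: 001111101101111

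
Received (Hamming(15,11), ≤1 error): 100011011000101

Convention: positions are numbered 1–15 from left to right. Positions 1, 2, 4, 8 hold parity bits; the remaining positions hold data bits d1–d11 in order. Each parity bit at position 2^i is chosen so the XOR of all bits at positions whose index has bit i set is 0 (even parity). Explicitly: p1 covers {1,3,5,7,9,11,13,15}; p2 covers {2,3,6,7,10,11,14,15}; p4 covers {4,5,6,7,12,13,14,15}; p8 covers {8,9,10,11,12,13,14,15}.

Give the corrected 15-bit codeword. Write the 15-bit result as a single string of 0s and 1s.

s1 (pos 1,3,5,7,9,11,13,15): 1⊕0⊕1⊕0⊕1⊕0⊕1⊕1 = 1
s2 (pos 2,3,6,7,10,11,14,15): 0⊕0⊕1⊕0⊕0⊕0⊕0⊕1 = 0
s4 (pos 4,5,6,7,12,13,14,15): 0⊕1⊕1⊕0⊕0⊕1⊕0⊕1 = 0
s8 (pos 8,9,10,11,12,13,14,15): 1⊕1⊕0⊕0⊕0⊕1⊕0⊕1 = 0
Syndrome s8…s1 = 0001 → error at position 1.
Flip position 1: 100011011000101 → 000011011000101

000011011000101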